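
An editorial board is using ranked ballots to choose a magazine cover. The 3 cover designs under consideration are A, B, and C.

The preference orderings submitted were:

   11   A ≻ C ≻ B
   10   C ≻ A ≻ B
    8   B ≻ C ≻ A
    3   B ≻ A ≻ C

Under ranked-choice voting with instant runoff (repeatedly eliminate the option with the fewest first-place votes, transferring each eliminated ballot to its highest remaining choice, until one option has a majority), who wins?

A

Round 1: A 11, B 11, C 10. C has the fewest and is eliminated.
Round 2: A 21, B 11. A has a majority.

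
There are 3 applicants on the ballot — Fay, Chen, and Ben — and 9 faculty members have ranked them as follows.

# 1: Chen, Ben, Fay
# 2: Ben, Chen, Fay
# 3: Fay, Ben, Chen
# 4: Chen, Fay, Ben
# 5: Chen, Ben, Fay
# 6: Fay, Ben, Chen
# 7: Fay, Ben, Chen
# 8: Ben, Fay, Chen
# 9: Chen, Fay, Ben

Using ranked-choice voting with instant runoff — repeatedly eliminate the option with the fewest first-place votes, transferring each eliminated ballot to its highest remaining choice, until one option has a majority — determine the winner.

Chen

Round 1: Chen 4, Fay 3, Ben 2. Ben has the fewest and is eliminated.
Round 2: Chen 5, Fay 4. Chen has a majority.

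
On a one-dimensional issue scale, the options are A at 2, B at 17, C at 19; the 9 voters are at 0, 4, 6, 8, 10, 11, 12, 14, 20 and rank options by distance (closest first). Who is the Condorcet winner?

With single-peaked preferences on a line, the Condorcet winner is the candidate closest to the median voter.
The median voter (position 10) is closest to B at 17.
Check: B vs C — voters closer to B: 8 of 9.

B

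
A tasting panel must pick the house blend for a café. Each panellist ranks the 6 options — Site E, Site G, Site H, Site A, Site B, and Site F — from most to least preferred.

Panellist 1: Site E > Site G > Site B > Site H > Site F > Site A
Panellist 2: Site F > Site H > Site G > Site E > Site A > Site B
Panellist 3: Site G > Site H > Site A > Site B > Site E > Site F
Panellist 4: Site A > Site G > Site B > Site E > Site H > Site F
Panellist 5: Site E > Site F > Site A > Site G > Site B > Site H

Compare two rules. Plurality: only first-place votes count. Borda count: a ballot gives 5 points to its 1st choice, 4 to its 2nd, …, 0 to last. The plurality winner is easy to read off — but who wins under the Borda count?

Plurality first-place counts: Site E 2, Site G 1, Site H 0, Site A 1, Site B 0, Site F 1 → Site E.
Borda totals: Site E 15, Site G 18, Site H 11, Site A 12, Site B 9, Site F 10 → Site G.

Site G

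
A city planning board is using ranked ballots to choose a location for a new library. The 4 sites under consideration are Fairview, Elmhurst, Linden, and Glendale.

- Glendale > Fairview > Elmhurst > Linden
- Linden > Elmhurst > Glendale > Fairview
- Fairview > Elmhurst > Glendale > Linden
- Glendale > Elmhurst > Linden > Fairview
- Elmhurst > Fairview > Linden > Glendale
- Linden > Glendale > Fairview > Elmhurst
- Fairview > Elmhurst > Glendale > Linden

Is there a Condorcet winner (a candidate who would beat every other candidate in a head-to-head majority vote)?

No

Head-to-head results (7 voters total):
Fairview vs Elmhurst: Fairview wins 4–3.
Fairview vs Linden: Fairview wins 4–3.
Fairview vs Glendale: Glendale wins 4–3.
Elmhurst vs Linden: Elmhurst wins 5–2.
Elmhurst vs Glendale: Elmhurst wins 4–3.
Linden vs Glendale: Glendale wins 4–3.
No candidate beats all others: Fairview beats Elmhurst beats Glendale beats Fairview, a majority cycle.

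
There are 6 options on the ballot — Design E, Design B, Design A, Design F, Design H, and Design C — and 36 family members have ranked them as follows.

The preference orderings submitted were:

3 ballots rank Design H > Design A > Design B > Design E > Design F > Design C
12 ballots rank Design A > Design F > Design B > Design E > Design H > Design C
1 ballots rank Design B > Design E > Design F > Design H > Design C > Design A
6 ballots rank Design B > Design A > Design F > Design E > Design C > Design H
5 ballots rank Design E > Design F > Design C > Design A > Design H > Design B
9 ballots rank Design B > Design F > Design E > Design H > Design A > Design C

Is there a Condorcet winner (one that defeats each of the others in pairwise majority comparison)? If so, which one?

Head-to-head results (36 voters total):
Design E vs Design B: Design B wins 31–5.
Design E vs Design A: Design A wins 21–15.
Design E vs Design F: Design F wins 27–9.
Design E vs Design H: Design E wins 33–3.
Design E vs Design C: Design E wins 36–0.
Design B vs Design A: Design A wins 20–16.
Design B vs Design F: Design B wins 19–17.
Design B vs Design H: Design B wins 28–8.
Design B vs Design C: Design B wins 31–5.
Design A vs Design F: Design A wins 21–15.
Design A vs Design H: Design A wins 23–13.
Design A vs Design C: Design A wins 30–6.
Design F vs Design H: Design F wins 33–3.
Design F vs Design C: Design F wins 36–0.
Design H vs Design C: Design H wins 25–11.
Design A beats each rival — Design E (21–15), Design B (20–16), Design F (21–15), Design H (23–13), Design C (30–6) — so Design A is the Condorcet winner.

Design A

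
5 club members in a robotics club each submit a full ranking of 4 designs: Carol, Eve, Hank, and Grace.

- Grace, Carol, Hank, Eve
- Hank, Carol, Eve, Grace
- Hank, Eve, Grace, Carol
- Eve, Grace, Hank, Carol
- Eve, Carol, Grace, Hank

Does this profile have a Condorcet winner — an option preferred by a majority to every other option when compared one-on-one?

No

Head-to-head results (5 voters total):
Carol vs Eve: Eve wins 3–2.
Carol vs Hank: Hank wins 3–2.
Carol vs Grace: Grace wins 3–2.
Eve vs Hank: Hank wins 3–2.
Eve vs Grace: Eve wins 4–1.
Hank vs Grace: Grace wins 3–2.
No candidate beats all others: Eve beats Grace beats Hank beats Eve, a majority cycle.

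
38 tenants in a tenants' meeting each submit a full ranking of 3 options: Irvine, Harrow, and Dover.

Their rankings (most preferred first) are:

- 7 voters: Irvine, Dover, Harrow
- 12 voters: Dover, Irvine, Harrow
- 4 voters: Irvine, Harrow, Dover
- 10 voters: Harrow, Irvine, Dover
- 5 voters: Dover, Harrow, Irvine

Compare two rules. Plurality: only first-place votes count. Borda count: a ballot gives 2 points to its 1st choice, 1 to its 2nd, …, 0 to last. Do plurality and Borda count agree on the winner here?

Plurality first-place counts: Irvine 11, Harrow 10, Dover 17 → Dover.
Borda totals: Irvine 44, Harrow 29, Dover 41 → Irvine.
The two rules disagree: plurality picks Dover, Borda picks Irvine.

No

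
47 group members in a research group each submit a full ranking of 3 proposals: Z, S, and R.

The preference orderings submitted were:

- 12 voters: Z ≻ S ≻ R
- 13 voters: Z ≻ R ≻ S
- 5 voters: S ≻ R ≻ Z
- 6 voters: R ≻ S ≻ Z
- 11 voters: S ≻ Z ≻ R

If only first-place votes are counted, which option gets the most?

Z

First-place vote totals:
  Z: 25
  S: 16
  R: 6
Z has the most first-place votes.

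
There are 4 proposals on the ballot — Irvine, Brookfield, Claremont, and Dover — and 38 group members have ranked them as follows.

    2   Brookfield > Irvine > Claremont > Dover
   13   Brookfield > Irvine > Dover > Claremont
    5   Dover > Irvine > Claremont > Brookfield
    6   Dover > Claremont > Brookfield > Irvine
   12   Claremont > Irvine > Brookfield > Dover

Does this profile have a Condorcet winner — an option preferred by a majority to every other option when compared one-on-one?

Head-to-head results (38 voters total):
Irvine vs Brookfield: Brookfield wins 21–17.
Irvine vs Claremont: Irvine wins 20–18.
Irvine vs Dover: Irvine wins 27–11.
Brookfield vs Claremont: Claremont wins 23–15.
Brookfield vs Dover: Brookfield wins 27–11.
Claremont vs Dover: Dover wins 24–14.
No candidate beats all others: Irvine beats Claremont beats Brookfield beats Irvine, a majority cycle.

No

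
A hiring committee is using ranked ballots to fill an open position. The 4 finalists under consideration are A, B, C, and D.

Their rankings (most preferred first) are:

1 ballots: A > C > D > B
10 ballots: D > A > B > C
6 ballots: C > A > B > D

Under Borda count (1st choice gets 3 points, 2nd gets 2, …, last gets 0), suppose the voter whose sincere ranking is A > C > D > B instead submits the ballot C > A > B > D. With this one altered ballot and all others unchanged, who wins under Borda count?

A

Borda totals with the altered ballot: A 34, B 17, C 21, D 30.
The winner is unchanged: still A.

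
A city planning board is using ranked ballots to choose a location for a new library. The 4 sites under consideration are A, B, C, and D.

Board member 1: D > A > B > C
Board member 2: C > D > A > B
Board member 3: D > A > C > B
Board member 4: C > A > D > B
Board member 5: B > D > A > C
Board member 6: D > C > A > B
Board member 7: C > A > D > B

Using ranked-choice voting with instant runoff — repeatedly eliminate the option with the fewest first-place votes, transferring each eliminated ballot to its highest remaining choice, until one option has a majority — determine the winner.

Round 1: C 3, D 3, B 1, A 0. A has the fewest and is eliminated.
Round 2: C 3, D 3, B 1. B has the fewest and is eliminated.
Round 3: D 4, C 3. D has a majority.

D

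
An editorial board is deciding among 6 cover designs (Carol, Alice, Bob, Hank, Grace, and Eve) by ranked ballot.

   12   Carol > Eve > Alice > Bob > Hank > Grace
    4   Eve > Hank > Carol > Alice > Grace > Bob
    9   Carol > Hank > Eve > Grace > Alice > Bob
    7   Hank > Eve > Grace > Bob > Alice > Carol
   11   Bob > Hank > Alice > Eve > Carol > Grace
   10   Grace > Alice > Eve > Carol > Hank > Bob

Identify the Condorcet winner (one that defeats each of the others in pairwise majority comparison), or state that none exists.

Head-to-head results (53 voters total):
Carol vs Alice: Alice wins 28–25.
Carol vs Bob: Carol wins 35–18.
Carol vs Hank: Carol wins 31–22.
Carol vs Grace: Carol wins 36–17.
Carol vs Eve: Eve wins 32–21.
Alice vs Bob: Alice wins 35–18.
Alice vs Hank: Hank wins 31–22.
Alice vs Grace: Alice wins 27–26.
Alice vs Eve: Eve wins 32–21.
Bob vs Hank: Hank wins 30–23.
Bob vs Grace: Grace wins 30–23.
Bob vs Eve: Eve wins 42–11.
Hank vs Grace: Hank wins 43–10.
Hank vs Eve: Hank wins 27–26.
Grace vs Eve: Eve wins 43–10.
No candidate beats all others: Carol beats Hank beats Alice beats Carol, a majority cycle.

There is no Condorcet winner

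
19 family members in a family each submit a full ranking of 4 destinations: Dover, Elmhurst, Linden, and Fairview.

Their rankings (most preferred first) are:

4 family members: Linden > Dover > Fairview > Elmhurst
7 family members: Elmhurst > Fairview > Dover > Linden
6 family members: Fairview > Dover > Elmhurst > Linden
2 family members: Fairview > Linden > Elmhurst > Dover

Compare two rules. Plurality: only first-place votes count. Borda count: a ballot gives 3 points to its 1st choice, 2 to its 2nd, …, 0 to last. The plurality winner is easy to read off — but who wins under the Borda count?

Plurality first-place counts: Dover 0, Elmhurst 7, Linden 4, Fairview 8 → Fairview.
Borda totals: Dover 27, Elmhurst 29, Linden 16, Fairview 42 → Fairview.

Fairview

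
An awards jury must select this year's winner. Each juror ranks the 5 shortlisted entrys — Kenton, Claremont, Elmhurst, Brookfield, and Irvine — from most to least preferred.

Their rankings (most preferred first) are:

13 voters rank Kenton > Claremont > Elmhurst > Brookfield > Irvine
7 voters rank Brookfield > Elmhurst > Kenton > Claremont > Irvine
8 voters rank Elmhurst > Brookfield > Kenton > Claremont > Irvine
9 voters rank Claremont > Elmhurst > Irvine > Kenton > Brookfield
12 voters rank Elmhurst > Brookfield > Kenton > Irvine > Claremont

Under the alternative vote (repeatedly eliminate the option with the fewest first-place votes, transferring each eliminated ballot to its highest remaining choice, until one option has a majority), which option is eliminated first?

Irvine

Round 1: Elmhurst 20, Kenton 13, Claremont 9, Brookfield 7, Irvine 0. Irvine has the fewest and is eliminated.
Round 2: Elmhurst 20, Kenton 13, Claremont 9, Brookfield 7. Brookfield has the fewest and is eliminated.
Round 3: Elmhurst 27, Kenton 13, Claremont 9. Elmhurst has a majority.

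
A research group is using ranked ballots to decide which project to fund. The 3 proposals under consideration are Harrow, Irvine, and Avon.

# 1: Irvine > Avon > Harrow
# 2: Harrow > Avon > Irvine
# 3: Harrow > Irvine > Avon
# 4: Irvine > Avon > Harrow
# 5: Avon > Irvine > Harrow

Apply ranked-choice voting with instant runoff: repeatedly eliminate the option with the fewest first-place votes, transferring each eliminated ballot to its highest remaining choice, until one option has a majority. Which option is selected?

Irvine

Round 1: Harrow 2, Irvine 2, Avon 1. Avon has the fewest and is eliminated.
Round 2: Irvine 3, Harrow 2. Irvine has a majority.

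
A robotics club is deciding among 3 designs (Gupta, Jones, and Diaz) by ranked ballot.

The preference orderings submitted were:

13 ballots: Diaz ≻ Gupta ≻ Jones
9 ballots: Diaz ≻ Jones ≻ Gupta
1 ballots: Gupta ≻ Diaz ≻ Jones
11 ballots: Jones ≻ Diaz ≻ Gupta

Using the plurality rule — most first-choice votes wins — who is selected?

Diaz

First-place vote totals:
  Gupta: 1
  Jones: 11
  Diaz: 22
Diaz has the most first-place votes.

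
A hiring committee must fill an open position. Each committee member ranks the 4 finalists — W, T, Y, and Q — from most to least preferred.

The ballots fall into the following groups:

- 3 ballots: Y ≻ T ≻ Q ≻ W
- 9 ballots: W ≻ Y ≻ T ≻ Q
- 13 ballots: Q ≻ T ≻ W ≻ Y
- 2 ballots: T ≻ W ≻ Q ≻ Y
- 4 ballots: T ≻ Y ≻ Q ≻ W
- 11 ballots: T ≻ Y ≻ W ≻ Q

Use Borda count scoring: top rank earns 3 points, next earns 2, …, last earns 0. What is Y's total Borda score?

57

Borda scores:
  W: 3·0 + 9·3 + 13·1 + 2·2 + 4·0 + 11·1 = 55
  T: 3·2 + 9·1 + 13·2 + 2·3 + 4·3 + 11·3 = 92
  Y: 3·3 + 9·2 + 13·0 + 2·0 + 4·2 + 11·2 = 57
  Q: 3·1 + 9·0 + 13·3 + 2·1 + 4·1 + 11·0 = 48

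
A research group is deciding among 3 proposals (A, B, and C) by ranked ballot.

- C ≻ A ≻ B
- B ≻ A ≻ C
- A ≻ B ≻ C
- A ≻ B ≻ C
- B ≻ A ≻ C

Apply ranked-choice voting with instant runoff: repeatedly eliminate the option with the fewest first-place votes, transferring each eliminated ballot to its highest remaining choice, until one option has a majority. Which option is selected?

Round 1: A 2, B 2, C 1. C has the fewest and is eliminated.
Round 2: A 3, B 2. A has a majority.

A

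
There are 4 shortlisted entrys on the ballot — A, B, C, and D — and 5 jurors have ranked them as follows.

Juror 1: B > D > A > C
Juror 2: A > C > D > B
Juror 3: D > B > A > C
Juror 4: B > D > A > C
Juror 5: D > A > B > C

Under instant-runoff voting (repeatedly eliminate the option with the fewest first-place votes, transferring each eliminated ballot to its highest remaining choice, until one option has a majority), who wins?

Round 1: B 2, D 2, A 1, C 0. C has the fewest and is eliminated.
Round 2: B 2, D 2, A 1. A has the fewest and is eliminated.
Round 3: D 3, B 2. D has a majority.

D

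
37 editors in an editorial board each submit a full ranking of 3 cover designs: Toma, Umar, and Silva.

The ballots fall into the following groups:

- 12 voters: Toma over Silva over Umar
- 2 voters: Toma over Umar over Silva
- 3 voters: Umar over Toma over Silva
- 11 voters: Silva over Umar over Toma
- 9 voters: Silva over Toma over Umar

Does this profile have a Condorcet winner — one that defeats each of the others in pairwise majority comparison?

Head-to-head results (37 voters total):
Toma vs Umar: Toma wins 23–14.
Toma vs Silva: Silva wins 20–17.
Umar vs Silva: Silva wins 32–5.
Silva beats each rival — Toma (20–17), Umar (32–5) — so Silva is the Condorcet winner.

Yes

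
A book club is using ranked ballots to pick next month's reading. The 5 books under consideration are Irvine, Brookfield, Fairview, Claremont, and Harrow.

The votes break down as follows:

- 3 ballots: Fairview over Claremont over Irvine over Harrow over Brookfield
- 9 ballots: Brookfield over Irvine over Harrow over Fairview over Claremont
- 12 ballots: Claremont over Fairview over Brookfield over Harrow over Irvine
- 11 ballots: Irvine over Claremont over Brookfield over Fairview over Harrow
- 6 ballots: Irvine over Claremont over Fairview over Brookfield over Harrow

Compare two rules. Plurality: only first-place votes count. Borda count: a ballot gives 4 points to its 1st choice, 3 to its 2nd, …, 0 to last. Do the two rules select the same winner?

No

Plurality first-place counts: Irvine 17, Brookfield 9, Fairview 3, Claremont 12, Harrow 0 → Irvine.
Borda totals: Irvine 101, Brookfield 88, Fairview 80, Claremont 108, Harrow 33 → Claremont.
The two rules disagree: plurality picks Irvine, Borda picks Claremont.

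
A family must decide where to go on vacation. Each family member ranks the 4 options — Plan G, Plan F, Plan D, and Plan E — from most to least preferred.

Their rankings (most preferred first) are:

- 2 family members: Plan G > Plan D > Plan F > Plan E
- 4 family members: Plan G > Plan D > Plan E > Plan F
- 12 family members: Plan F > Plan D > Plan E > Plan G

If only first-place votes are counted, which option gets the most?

Plan F

First-place vote totals:
  Plan G: 6
  Plan F: 12
  Plan D: 0
  Plan E: 0
Plan F has the most first-place votes.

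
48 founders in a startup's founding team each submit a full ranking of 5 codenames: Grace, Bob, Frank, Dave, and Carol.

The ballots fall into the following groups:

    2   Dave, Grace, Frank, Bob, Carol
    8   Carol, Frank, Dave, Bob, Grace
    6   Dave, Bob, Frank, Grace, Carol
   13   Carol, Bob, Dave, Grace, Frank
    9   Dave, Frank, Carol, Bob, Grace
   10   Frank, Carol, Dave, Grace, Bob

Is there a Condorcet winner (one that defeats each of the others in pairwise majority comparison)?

Head-to-head results (48 voters total):
Grace vs Bob: Bob wins 36–12.
Grace vs Frank: Frank wins 33–15.
Grace vs Dave: Dave wins 48–0.
Grace vs Carol: Carol wins 40–8.
Bob vs Frank: Frank wins 29–19.
Bob vs Dave: Dave wins 35–13.
Bob vs Carol: Carol wins 40–8.
Frank vs Dave: Dave wins 30–18.
Frank vs Carol: Frank wins 27–21.
Dave vs Carol: Carol wins 31–17.
No candidate beats all others: Frank beats Carol beats Dave beats Frank, a majority cycle.

No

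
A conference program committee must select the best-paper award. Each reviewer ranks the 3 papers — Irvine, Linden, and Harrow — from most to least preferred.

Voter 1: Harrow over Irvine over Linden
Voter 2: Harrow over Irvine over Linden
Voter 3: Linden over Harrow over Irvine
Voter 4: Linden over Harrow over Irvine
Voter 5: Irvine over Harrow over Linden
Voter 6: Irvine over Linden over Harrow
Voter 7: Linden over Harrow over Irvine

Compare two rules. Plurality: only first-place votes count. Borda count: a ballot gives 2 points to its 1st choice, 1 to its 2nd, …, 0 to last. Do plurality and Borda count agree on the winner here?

No

Plurality first-place counts: Irvine 2, Linden 3, Harrow 2 → Linden.
Borda totals: Irvine 6, Linden 7, Harrow 8 → Harrow.
The two rules disagree: plurality picks Linden, Borda picks Harrow.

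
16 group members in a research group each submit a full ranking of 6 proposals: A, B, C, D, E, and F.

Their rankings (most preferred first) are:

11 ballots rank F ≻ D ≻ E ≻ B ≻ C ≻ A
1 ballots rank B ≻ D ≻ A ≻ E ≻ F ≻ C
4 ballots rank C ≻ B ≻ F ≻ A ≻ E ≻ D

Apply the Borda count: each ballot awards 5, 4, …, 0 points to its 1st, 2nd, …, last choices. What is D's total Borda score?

48

Borda scores:
  A: 11·0 + 3 + 4·2 = 11
  B: 11·2 + 5 + 4·4 = 43
  C: 11·1 + 0 + 4·5 = 31
  D: 11·4 + 4 + 4·0 = 48
  E: 11·3 + 2 + 4·1 = 39
  F: 11·5 + 1 + 4·3 = 68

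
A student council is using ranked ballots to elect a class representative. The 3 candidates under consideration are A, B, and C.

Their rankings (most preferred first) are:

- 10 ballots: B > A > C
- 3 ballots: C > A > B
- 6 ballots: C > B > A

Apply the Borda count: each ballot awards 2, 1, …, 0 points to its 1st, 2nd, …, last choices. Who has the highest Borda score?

Borda scores:
  A: 10·1 + 3·1 + 6·0 = 13
  B: 10·2 + 3·0 + 6·1 = 26
  C: 10·0 + 3·2 + 6·2 = 18
B has the highest total.

B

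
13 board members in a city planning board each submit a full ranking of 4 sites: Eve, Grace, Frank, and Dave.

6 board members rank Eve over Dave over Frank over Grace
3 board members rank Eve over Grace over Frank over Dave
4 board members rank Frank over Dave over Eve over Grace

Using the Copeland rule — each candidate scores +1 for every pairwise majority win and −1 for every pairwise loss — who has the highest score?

Pairwise results:
  Eve vs Grace: Eve wins 13–0.
  Eve vs Frank: Eve wins 9–4.
  Eve vs Dave: Eve wins 9–4.
  Grace vs Frank: Frank wins 10–3.
  Grace vs Dave: Dave wins 10–3.
  Frank vs Dave: Frank wins 7–6.
Copeland scores (wins − losses):
  Eve: 3 − 0 = 3
  Grace: 0 − 3 = -3
  Frank: 2 − 1 = 1
  Dave: 1 − 2 = -1
Eve has the best Copeland score.

Eve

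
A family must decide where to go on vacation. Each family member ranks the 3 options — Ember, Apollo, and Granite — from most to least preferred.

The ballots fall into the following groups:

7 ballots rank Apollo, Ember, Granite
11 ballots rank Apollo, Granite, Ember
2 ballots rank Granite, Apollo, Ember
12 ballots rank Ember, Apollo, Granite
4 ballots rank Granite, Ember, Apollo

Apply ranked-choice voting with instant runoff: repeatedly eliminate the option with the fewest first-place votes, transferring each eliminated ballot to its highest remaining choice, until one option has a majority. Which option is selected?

Apollo

Round 1: Apollo 18, Ember 12, Granite 6. Granite has the fewest and is eliminated.
Round 2: Apollo 20, Ember 16. Apollo has a majority.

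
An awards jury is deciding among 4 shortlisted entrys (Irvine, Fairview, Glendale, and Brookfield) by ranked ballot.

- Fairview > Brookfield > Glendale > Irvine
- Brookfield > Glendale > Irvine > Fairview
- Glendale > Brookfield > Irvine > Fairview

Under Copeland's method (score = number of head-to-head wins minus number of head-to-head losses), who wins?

Pairwise results:
  Irvine vs Fairview: Irvine wins 2–1.
  Irvine vs Glendale: Glendale wins 3–0.
  Irvine vs Brookfield: Brookfield wins 3–0.
  Fairview vs Glendale: Glendale wins 2–1.
  Fairview vs Brookfield: Brookfield wins 2–1.
  Glendale vs Brookfield: Brookfield wins 2–1.
Copeland scores (wins − losses):
  Irvine: 1 − 2 = -1
  Fairview: 0 − 3 = -3
  Glendale: 2 − 1 = 1
  Brookfield: 3 − 0 = 3
Brookfield has the best Copeland score.

Brookfield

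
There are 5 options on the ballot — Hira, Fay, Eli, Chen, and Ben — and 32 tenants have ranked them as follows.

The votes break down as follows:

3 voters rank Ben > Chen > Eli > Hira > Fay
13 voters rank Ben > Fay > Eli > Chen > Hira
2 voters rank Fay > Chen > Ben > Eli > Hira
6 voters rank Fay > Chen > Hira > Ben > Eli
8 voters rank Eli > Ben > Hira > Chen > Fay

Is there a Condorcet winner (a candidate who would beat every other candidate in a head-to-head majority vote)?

Yes

Head-to-head results (32 voters total):
Hira vs Fay: Fay wins 21–11.
Hira vs Eli: Eli wins 26–6.
Hira vs Chen: Chen wins 24–8.
Hira vs Ben: Ben wins 26–6.
Fay vs Eli: Fay wins 21–11.
Fay vs Chen: Fay wins 21–11.
Fay vs Ben: Ben wins 24–8.
Eli vs Chen: Eli wins 21–11.
Eli vs Ben: Ben wins 24–8.
Chen vs Ben: Ben wins 24–8.
Ben beats each rival — Hira (26–6), Fay (24–8), Eli (24–8), Chen (24–8) — so Ben is the Condorcet winner.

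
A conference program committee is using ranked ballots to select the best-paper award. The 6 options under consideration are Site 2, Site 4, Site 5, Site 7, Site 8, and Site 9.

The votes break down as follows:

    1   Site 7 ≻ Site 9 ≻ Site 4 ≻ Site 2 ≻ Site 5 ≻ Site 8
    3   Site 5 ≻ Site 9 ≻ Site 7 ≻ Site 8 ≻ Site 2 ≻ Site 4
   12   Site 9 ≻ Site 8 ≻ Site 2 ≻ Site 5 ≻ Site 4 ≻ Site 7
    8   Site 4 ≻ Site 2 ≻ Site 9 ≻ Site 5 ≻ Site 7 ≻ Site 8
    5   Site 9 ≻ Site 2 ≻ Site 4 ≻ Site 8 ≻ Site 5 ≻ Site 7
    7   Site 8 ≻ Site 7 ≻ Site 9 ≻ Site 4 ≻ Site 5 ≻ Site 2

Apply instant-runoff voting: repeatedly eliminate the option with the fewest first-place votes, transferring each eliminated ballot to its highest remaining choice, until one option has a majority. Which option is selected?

Round 1: Site 9 17, Site 4 8, Site 8 7, Site 5 3, Site 7 1, Site 2 0. Site 2 has the fewest and is eliminated.
Round 2: Site 9 17, Site 4 8, Site 8 7, Site 5 3, Site 7 1. Site 7 has the fewest and is eliminated.
Round 3: Site 9 18, Site 4 8, Site 8 7, Site 5 3. Site 5 has the fewest and is eliminated.
Round 4: Site 9 21, Site 4 8, Site 8 7. Site 9 has a majority.

Site 9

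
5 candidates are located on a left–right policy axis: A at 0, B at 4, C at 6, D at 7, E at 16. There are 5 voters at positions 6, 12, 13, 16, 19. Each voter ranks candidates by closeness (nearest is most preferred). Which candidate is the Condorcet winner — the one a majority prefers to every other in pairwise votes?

E

With single-peaked preferences on a line, the Condorcet winner is the candidate closest to the median voter.
The median voter (position 13) is closest to E at 16.
Check: E vs A — voters closer to E: 4 of 5.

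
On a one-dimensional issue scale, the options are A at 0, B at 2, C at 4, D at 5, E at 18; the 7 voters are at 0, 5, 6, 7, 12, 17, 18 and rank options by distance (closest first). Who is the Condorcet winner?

With single-peaked preferences on a line, the Condorcet winner is the candidate closest to the median voter.
The median voter (position 7) is closest to D at 5.
Check: D vs E — voters closer to D: 4 of 7.

D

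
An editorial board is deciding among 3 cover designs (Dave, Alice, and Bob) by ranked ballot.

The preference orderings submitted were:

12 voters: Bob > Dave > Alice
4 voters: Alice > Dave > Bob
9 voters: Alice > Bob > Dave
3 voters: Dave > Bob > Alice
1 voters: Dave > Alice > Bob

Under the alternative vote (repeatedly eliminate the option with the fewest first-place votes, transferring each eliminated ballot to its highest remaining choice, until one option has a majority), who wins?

Round 1: Alice 13, Bob 12, Dave 4. Dave has the fewest and is eliminated.
Round 2: Bob 15, Alice 14. Bob has a majority.

Bob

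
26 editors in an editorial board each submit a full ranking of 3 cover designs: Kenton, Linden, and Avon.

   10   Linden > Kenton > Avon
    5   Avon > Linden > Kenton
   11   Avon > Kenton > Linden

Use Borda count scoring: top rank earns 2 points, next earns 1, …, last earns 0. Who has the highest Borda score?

Borda scores:
  Kenton: 10·1 + 5·0 + 11·1 = 21
  Linden: 10·2 + 5·1 + 11·0 = 25
  Avon: 10·0 + 5·2 + 11·2 = 32
Avon has the highest total.

Avon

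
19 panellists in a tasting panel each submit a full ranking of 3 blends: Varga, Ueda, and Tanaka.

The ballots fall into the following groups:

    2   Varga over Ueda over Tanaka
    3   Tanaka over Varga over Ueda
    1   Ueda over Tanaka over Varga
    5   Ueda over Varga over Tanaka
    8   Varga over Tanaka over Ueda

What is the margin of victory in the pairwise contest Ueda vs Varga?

7

Ballots ranking Ueda above Varga: 1+5 = 6.
Ballots ranking Varga above Ueda: 2+3+8 = 13.
Varga wins 13–6, a margin of 7.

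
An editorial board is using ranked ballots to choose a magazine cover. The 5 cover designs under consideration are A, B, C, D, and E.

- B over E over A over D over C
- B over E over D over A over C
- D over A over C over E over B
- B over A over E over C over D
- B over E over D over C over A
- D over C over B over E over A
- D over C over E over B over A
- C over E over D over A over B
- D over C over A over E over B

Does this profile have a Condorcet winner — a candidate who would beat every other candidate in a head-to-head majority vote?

Head-to-head results (9 voters total):
A vs B: B wins 6–3.
A vs C: C wins 5–4.
A vs D: D wins 7–2.
A vs E: E wins 6–3.
B vs C: C wins 5–4.
B vs D: D wins 5–4.
B vs E: B wins 5–4.
C vs D: D wins 7–2.
C vs E: C wins 5–4.
D vs E: E wins 5–4.
No candidate beats all others: B beats E beats D beats B, a majority cycle.

No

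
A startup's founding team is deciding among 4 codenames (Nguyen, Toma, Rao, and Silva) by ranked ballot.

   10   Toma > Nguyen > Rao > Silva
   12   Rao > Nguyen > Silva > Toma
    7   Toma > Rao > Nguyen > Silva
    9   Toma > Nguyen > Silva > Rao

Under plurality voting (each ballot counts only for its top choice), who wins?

First-place vote totals:
  Nguyen: 0
  Toma: 26
  Rao: 12
  Silva: 0
Toma has the most first-place votes.

Toma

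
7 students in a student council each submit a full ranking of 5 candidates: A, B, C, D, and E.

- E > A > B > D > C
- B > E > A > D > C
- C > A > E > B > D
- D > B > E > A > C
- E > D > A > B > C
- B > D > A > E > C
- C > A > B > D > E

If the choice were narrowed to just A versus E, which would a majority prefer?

Ballots ranking A above E: 3.
Ballots ranking E above A: 4.
E wins the head-to-head, 4–3.

E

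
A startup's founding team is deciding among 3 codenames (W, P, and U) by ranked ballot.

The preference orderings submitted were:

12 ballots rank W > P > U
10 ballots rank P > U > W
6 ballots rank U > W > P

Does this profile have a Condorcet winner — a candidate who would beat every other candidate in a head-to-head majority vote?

No

Head-to-head results (28 voters total):
W vs P: W wins 18–10.
W vs U: U wins 16–12.
P vs U: P wins 22–6.
No candidate beats all others: W beats P beats U beats W, a majority cycle.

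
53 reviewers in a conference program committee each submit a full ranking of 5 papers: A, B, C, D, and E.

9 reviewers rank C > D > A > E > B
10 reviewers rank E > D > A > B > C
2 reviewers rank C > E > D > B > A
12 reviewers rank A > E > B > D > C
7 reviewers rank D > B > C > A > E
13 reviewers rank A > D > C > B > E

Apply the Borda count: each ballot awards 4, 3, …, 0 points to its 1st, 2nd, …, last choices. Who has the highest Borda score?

A

Borda scores:
  A: 9·2 + 10·2 + 2·0 + 12·4 + 7·1 + 13·4 = 145
  B: 9·0 + 10·1 + 2·1 + 12·2 + 7·3 + 13·1 = 70
  C: 9·4 + 10·0 + 2·4 + 12·0 + 7·2 + 13·2 = 84
  D: 9·3 + 10·3 + 2·2 + 12·1 + 7·4 + 13·3 = 140
  E: 9·1 + 10·4 + 2·3 + 12·3 + 7·0 + 13·0 = 91
A has the highest total.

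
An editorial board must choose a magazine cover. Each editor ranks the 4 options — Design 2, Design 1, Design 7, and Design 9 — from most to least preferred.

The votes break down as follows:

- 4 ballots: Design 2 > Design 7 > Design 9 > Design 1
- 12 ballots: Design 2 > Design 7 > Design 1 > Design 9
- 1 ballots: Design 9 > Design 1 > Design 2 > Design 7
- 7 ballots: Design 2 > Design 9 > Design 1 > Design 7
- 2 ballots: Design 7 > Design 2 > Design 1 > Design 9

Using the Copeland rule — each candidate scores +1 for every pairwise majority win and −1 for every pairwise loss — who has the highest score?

Design 2

Pairwise results:
  Design 2 vs Design 1: Design 2 wins 25–1.
  Design 2 vs Design 7: Design 2 wins 24–2.
  Design 2 vs Design 9: Design 2 wins 25–1.
  Design 1 vs Design 7: Design 7 wins 18–8.
  Design 1 vs Design 9: Design 1 wins 14–12.
  Design 7 vs Design 9: Design 7 wins 18–8.
Copeland scores (wins − losses):
  Design 2: 3 − 0 = 3
  Design 1: 1 − 2 = -1
  Design 7: 2 − 1 = 1
  Design 9: 0 − 3 = -3
Design 2 has the best Copeland score.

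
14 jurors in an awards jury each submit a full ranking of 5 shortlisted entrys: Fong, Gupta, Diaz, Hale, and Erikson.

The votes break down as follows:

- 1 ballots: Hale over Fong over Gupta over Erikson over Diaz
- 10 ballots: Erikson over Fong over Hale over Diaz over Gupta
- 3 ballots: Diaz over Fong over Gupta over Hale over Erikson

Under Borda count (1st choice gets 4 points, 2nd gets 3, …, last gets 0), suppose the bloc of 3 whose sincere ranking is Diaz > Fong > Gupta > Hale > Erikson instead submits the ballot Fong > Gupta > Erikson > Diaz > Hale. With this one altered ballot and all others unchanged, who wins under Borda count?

Borda totals with the altered ballot: Fong 45, Gupta 11, Diaz 13, Hale 24, Erikson 47.
The switch changes the winner from Fong to Erikson.

Erikson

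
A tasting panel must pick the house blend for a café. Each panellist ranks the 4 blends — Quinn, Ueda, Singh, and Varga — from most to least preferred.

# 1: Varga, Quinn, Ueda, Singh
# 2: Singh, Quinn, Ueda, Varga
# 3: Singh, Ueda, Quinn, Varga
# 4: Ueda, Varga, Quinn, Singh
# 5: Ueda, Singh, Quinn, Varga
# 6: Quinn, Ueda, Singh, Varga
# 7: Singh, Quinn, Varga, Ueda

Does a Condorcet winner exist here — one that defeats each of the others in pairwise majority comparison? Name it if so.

None — there is no Condorcet winner

Head-to-head results (7 voters total):
Quinn vs Ueda: Quinn wins 4–3.
Quinn vs Singh: Singh wins 4–3.
Quinn vs Varga: Quinn wins 5–2.
Ueda vs Singh: Ueda wins 4–3.
Ueda vs Varga: Ueda wins 5–2.
Singh vs Varga: Singh wins 5–2.
No candidate beats all others: Quinn beats Ueda beats Singh beats Quinn, a majority cycle.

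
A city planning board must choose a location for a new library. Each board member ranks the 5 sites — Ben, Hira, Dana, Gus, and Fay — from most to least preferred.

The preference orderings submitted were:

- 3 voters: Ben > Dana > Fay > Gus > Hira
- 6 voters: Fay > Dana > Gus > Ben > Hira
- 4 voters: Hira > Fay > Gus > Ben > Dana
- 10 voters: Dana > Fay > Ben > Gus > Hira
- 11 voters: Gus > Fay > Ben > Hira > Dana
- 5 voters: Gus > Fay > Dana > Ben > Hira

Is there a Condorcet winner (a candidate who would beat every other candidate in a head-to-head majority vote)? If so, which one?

Fay

Head-to-head results (39 voters total):
Ben vs Hira: Ben wins 35–4.
Ben vs Dana: Dana wins 21–18.
Ben vs Gus: Gus wins 26–13.
Ben vs Fay: Fay wins 36–3.
Hira vs Dana: Dana wins 24–15.
Hira vs Gus: Gus wins 35–4.
Hira vs Fay: Fay wins 35–4.
Dana vs Gus: Gus wins 20–19.
Dana vs Fay: Fay wins 26–13.
Gus vs Fay: Fay wins 23–16.
Fay beats each rival — Ben (36–3), Hira (35–4), Dana (26–13), Gus (23–16) — so Fay is the Condorcet winner.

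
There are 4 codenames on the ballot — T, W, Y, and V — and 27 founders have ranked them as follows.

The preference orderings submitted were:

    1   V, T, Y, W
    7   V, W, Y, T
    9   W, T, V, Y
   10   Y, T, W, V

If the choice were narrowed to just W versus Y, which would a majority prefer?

Ballots ranking W above Y: 7+9 = 16.
Ballots ranking Y above W: 1+10 = 11.
W wins the head-to-head, 16–11.

W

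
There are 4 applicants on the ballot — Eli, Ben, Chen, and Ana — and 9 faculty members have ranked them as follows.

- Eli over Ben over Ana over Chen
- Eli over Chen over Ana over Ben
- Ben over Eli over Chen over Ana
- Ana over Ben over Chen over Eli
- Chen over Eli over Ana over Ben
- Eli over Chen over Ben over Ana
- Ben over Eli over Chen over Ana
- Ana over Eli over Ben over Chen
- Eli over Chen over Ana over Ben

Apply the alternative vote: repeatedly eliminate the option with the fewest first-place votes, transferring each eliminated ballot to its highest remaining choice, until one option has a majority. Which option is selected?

Eli

Round 1: Eli 4, Ben 2, Ana 2, Chen 1. Chen has the fewest and is eliminated.
Round 2: Eli 5, Ben 2, Ana 2. Eli has a majority.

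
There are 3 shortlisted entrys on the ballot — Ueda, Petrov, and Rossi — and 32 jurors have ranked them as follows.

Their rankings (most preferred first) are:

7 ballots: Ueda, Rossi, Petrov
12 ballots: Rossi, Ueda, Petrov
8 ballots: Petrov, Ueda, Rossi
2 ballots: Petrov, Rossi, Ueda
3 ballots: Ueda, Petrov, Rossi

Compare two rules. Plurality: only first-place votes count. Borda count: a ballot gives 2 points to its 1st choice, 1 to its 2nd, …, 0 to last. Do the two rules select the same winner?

No

Plurality first-place counts: Ueda 10, Petrov 10, Rossi 12 → Rossi.
Borda totals: Ueda 40, Petrov 23, Rossi 33 → Ueda.
The two rules disagree: plurality picks Rossi, Borda picks Ueda.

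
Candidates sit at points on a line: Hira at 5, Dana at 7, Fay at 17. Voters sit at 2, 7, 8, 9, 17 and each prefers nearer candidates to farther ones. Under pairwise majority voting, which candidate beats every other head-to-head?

Dana

With single-peaked preferences on a line, the Condorcet winner is the candidate closest to the median voter.
The median voter (position 8) is closest to Dana at 7.
Check: Dana vs Fay — voters closer to Dana: 4 of 5.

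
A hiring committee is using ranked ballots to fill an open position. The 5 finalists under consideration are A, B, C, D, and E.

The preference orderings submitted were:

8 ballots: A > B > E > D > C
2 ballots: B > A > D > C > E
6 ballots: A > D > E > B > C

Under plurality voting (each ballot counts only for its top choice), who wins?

A

First-place vote totals:
  A: 14
  B: 2
  C: 0
  D: 0
  E: 0
A has the most first-place votes.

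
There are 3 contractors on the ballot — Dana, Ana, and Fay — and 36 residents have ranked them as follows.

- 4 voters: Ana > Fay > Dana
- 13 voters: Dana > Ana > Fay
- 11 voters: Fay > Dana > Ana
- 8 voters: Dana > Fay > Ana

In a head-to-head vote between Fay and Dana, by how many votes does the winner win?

6

Ballots ranking Fay above Dana: 4+11 = 15.
Ballots ranking Dana above Fay: 13+8 = 21.
Dana wins 21–15, a margin of 6.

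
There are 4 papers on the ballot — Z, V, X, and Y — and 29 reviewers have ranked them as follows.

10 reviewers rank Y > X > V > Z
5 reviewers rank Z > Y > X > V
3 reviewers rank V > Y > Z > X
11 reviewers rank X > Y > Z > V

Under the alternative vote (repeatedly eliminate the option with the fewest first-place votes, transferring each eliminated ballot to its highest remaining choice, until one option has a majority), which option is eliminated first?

Round 1: X 11, Y 10, Z 5, V 3. V has the fewest and is eliminated.
Round 2: Y 13, X 11, Z 5. Z has the fewest and is eliminated.
Round 3: Y 18, X 11. Y has a majority.

V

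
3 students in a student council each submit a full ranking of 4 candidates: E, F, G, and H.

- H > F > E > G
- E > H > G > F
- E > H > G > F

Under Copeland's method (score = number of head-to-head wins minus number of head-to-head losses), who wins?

E

Pairwise results:
  E vs F: E wins 2–1.
  E vs G: E wins 3–0.
  E vs H: E wins 2–1.
  F vs G: G wins 2–1.
  F vs H: H wins 3–0.
  G vs H: H wins 3–0.
Copeland scores (wins − losses):
  E: 3 − 0 = 3
  F: 0 − 3 = -3
  G: 1 − 2 = -1
  H: 2 − 1 = 1
E has the best Copeland score.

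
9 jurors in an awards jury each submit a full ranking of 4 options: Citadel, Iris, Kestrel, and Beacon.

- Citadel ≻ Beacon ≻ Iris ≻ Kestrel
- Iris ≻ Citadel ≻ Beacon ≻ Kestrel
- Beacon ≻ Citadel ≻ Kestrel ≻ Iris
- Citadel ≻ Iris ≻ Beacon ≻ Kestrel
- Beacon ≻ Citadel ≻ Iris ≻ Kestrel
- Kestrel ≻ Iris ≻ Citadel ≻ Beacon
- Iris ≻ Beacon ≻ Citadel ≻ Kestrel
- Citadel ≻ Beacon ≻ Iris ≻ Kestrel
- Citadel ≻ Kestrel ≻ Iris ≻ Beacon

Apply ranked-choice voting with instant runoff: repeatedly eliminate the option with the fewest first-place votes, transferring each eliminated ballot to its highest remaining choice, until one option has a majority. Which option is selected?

Round 1: Citadel 4, Iris 2, Beacon 2, Kestrel 1. Kestrel has the fewest and is eliminated.
Round 2: Citadel 4, Iris 3, Beacon 2. Beacon has the fewest and is eliminated.
Round 3: Citadel 6, Iris 3. Citadel has a majority.

Citadel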